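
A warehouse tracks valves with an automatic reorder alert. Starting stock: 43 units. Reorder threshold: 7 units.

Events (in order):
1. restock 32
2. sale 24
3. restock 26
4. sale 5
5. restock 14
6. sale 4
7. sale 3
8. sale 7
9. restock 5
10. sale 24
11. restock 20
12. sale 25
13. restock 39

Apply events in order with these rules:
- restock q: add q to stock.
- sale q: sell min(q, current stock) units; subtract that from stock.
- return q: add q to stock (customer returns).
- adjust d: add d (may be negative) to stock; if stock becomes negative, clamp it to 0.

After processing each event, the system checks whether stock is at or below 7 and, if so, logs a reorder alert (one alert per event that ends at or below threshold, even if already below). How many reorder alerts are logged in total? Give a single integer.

Processing events:
Start: stock = 43
  Event 1 (restock 32): 43 + 32 = 75
  Event 2 (sale 24): sell min(24,75)=24. stock: 75 - 24 = 51. total_sold = 24
  Event 3 (restock 26): 51 + 26 = 77
  Event 4 (sale 5): sell min(5,77)=5. stock: 77 - 5 = 72. total_sold = 29
  Event 5 (restock 14): 72 + 14 = 86
  Event 6 (sale 4): sell min(4,86)=4. stock: 86 - 4 = 82. total_sold = 33
  Event 7 (sale 3): sell min(3,82)=3. stock: 82 - 3 = 79. total_sold = 36
  Event 8 (sale 7): sell min(7,79)=7. stock: 79 - 7 = 72. total_sold = 43
  Event 9 (restock 5): 72 + 5 = 77
  Event 10 (sale 24): sell min(24,77)=24. stock: 77 - 24 = 53. total_sold = 67
  Event 11 (restock 20): 53 + 20 = 73
  Event 12 (sale 25): sell min(25,73)=25. stock: 73 - 25 = 48. total_sold = 92
  Event 13 (restock 39): 48 + 39 = 87
Final: stock = 87, total_sold = 92

Checking against threshold 7:
  After event 1: stock=75 > 7
  After event 2: stock=51 > 7
  After event 3: stock=77 > 7
  After event 4: stock=72 > 7
  After event 5: stock=86 > 7
  After event 6: stock=82 > 7
  After event 7: stock=79 > 7
  After event 8: stock=72 > 7
  After event 9: stock=77 > 7
  After event 10: stock=53 > 7
  After event 11: stock=73 > 7
  After event 12: stock=48 > 7
  After event 13: stock=87 > 7
Alert events: []. Count = 0

Answer: 0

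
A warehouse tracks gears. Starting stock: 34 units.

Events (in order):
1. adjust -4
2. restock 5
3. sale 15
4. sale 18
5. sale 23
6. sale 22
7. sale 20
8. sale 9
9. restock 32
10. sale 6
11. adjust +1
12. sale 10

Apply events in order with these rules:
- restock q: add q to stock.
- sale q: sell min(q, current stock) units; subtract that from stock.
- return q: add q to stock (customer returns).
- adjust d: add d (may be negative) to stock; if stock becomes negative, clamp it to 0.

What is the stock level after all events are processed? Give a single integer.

Processing events:
Start: stock = 34
  Event 1 (adjust -4): 34 + -4 = 30
  Event 2 (restock 5): 30 + 5 = 35
  Event 3 (sale 15): sell min(15,35)=15. stock: 35 - 15 = 20. total_sold = 15
  Event 4 (sale 18): sell min(18,20)=18. stock: 20 - 18 = 2. total_sold = 33
  Event 5 (sale 23): sell min(23,2)=2. stock: 2 - 2 = 0. total_sold = 35
  Event 6 (sale 22): sell min(22,0)=0. stock: 0 - 0 = 0. total_sold = 35
  Event 7 (sale 20): sell min(20,0)=0. stock: 0 - 0 = 0. total_sold = 35
  Event 8 (sale 9): sell min(9,0)=0. stock: 0 - 0 = 0. total_sold = 35
  Event 9 (restock 32): 0 + 32 = 32
  Event 10 (sale 6): sell min(6,32)=6. stock: 32 - 6 = 26. total_sold = 41
  Event 11 (adjust +1): 26 + 1 = 27
  Event 12 (sale 10): sell min(10,27)=10. stock: 27 - 10 = 17. total_sold = 51
Final: stock = 17, total_sold = 51

Answer: 17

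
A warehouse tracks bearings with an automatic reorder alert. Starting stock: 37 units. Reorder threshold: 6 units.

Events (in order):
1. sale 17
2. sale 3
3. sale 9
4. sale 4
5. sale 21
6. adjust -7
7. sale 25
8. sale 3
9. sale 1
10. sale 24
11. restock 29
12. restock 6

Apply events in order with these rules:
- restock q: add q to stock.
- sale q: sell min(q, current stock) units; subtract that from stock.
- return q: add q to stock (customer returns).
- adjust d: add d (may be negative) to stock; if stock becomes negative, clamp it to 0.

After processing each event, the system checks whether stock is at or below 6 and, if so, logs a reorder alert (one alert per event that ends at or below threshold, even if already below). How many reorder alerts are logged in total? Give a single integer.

Answer: 7

Derivation:
Processing events:
Start: stock = 37
  Event 1 (sale 17): sell min(17,37)=17. stock: 37 - 17 = 20. total_sold = 17
  Event 2 (sale 3): sell min(3,20)=3. stock: 20 - 3 = 17. total_sold = 20
  Event 3 (sale 9): sell min(9,17)=9. stock: 17 - 9 = 8. total_sold = 29
  Event 4 (sale 4): sell min(4,8)=4. stock: 8 - 4 = 4. total_sold = 33
  Event 5 (sale 21): sell min(21,4)=4. stock: 4 - 4 = 0. total_sold = 37
  Event 6 (adjust -7): 0 + -7 = 0 (clamped to 0)
  Event 7 (sale 25): sell min(25,0)=0. stock: 0 - 0 = 0. total_sold = 37
  Event 8 (sale 3): sell min(3,0)=0. stock: 0 - 0 = 0. total_sold = 37
  Event 9 (sale 1): sell min(1,0)=0. stock: 0 - 0 = 0. total_sold = 37
  Event 10 (sale 24): sell min(24,0)=0. stock: 0 - 0 = 0. total_sold = 37
  Event 11 (restock 29): 0 + 29 = 29
  Event 12 (restock 6): 29 + 6 = 35
Final: stock = 35, total_sold = 37

Checking against threshold 6:
  After event 1: stock=20 > 6
  After event 2: stock=17 > 6
  After event 3: stock=8 > 6
  After event 4: stock=4 <= 6 -> ALERT
  After event 5: stock=0 <= 6 -> ALERT
  After event 6: stock=0 <= 6 -> ALERT
  After event 7: stock=0 <= 6 -> ALERT
  After event 8: stock=0 <= 6 -> ALERT
  After event 9: stock=0 <= 6 -> ALERT
  After event 10: stock=0 <= 6 -> ALERT
  After event 11: stock=29 > 6
  After event 12: stock=35 > 6
Alert events: [4, 5, 6, 7, 8, 9, 10]. Count = 7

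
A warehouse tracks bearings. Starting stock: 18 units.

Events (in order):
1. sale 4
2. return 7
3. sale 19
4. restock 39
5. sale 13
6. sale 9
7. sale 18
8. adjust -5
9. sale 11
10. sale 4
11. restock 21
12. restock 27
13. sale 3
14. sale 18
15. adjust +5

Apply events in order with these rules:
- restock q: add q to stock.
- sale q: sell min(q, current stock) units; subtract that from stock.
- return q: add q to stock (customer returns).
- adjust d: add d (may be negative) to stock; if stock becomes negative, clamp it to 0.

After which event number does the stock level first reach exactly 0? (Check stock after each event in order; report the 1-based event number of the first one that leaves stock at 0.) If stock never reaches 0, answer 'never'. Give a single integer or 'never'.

Answer: 8

Derivation:
Processing events:
Start: stock = 18
  Event 1 (sale 4): sell min(4,18)=4. stock: 18 - 4 = 14. total_sold = 4
  Event 2 (return 7): 14 + 7 = 21
  Event 3 (sale 19): sell min(19,21)=19. stock: 21 - 19 = 2. total_sold = 23
  Event 4 (restock 39): 2 + 39 = 41
  Event 5 (sale 13): sell min(13,41)=13. stock: 41 - 13 = 28. total_sold = 36
  Event 6 (sale 9): sell min(9,28)=9. stock: 28 - 9 = 19. total_sold = 45
  Event 7 (sale 18): sell min(18,19)=18. stock: 19 - 18 = 1. total_sold = 63
  Event 8 (adjust -5): 1 + -5 = 0 (clamped to 0)
  Event 9 (sale 11): sell min(11,0)=0. stock: 0 - 0 = 0. total_sold = 63
  Event 10 (sale 4): sell min(4,0)=0. stock: 0 - 0 = 0. total_sold = 63
  Event 11 (restock 21): 0 + 21 = 21
  Event 12 (restock 27): 21 + 27 = 48
  Event 13 (sale 3): sell min(3,48)=3. stock: 48 - 3 = 45. total_sold = 66
  Event 14 (sale 18): sell min(18,45)=18. stock: 45 - 18 = 27. total_sold = 84
  Event 15 (adjust +5): 27 + 5 = 32
Final: stock = 32, total_sold = 84

First zero at event 8.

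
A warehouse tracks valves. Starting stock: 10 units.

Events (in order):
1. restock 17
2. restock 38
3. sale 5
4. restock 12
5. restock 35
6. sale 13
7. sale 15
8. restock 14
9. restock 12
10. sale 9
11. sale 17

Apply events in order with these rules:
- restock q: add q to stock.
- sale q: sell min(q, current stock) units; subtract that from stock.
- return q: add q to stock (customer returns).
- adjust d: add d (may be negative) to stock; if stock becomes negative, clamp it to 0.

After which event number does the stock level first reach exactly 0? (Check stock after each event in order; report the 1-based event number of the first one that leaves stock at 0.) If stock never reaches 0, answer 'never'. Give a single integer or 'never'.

Answer: never

Derivation:
Processing events:
Start: stock = 10
  Event 1 (restock 17): 10 + 17 = 27
  Event 2 (restock 38): 27 + 38 = 65
  Event 3 (sale 5): sell min(5,65)=5. stock: 65 - 5 = 60. total_sold = 5
  Event 4 (restock 12): 60 + 12 = 72
  Event 5 (restock 35): 72 + 35 = 107
  Event 6 (sale 13): sell min(13,107)=13. stock: 107 - 13 = 94. total_sold = 18
  Event 7 (sale 15): sell min(15,94)=15. stock: 94 - 15 = 79. total_sold = 33
  Event 8 (restock 14): 79 + 14 = 93
  Event 9 (restock 12): 93 + 12 = 105
  Event 10 (sale 9): sell min(9,105)=9. stock: 105 - 9 = 96. total_sold = 42
  Event 11 (sale 17): sell min(17,96)=17. stock: 96 - 17 = 79. total_sold = 59
Final: stock = 79, total_sold = 59

Stock never reaches 0.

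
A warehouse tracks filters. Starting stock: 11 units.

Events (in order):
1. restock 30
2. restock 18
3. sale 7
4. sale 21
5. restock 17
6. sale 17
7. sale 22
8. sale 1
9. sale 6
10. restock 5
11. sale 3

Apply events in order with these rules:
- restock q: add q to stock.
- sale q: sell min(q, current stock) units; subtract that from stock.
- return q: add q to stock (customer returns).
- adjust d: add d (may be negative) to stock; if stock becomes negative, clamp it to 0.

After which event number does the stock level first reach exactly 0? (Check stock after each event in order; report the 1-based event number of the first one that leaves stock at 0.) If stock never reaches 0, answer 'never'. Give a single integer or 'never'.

Answer: never

Derivation:
Processing events:
Start: stock = 11
  Event 1 (restock 30): 11 + 30 = 41
  Event 2 (restock 18): 41 + 18 = 59
  Event 3 (sale 7): sell min(7,59)=7. stock: 59 - 7 = 52. total_sold = 7
  Event 4 (sale 21): sell min(21,52)=21. stock: 52 - 21 = 31. total_sold = 28
  Event 5 (restock 17): 31 + 17 = 48
  Event 6 (sale 17): sell min(17,48)=17. stock: 48 - 17 = 31. total_sold = 45
  Event 7 (sale 22): sell min(22,31)=22. stock: 31 - 22 = 9. total_sold = 67
  Event 8 (sale 1): sell min(1,9)=1. stock: 9 - 1 = 8. total_sold = 68
  Event 9 (sale 6): sell min(6,8)=6. stock: 8 - 6 = 2. total_sold = 74
  Event 10 (restock 5): 2 + 5 = 7
  Event 11 (sale 3): sell min(3,7)=3. stock: 7 - 3 = 4. total_sold = 77
Final: stock = 4, total_sold = 77

Stock never reaches 0.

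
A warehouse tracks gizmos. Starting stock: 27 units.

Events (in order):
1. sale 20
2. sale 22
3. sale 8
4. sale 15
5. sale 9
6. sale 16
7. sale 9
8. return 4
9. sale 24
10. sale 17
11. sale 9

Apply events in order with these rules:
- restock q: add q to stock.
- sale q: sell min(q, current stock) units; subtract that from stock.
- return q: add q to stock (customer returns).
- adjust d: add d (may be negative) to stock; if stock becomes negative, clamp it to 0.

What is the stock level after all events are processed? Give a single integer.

Processing events:
Start: stock = 27
  Event 1 (sale 20): sell min(20,27)=20. stock: 27 - 20 = 7. total_sold = 20
  Event 2 (sale 22): sell min(22,7)=7. stock: 7 - 7 = 0. total_sold = 27
  Event 3 (sale 8): sell min(8,0)=0. stock: 0 - 0 = 0. total_sold = 27
  Event 4 (sale 15): sell min(15,0)=0. stock: 0 - 0 = 0. total_sold = 27
  Event 5 (sale 9): sell min(9,0)=0. stock: 0 - 0 = 0. total_sold = 27
  Event 6 (sale 16): sell min(16,0)=0. stock: 0 - 0 = 0. total_sold = 27
  Event 7 (sale 9): sell min(9,0)=0. stock: 0 - 0 = 0. total_sold = 27
  Event 8 (return 4): 0 + 4 = 4
  Event 9 (sale 24): sell min(24,4)=4. stock: 4 - 4 = 0. total_sold = 31
  Event 10 (sale 17): sell min(17,0)=0. stock: 0 - 0 = 0. total_sold = 31
  Event 11 (sale 9): sell min(9,0)=0. stock: 0 - 0 = 0. total_sold = 31
Final: stock = 0, total_sold = 31

Answer: 0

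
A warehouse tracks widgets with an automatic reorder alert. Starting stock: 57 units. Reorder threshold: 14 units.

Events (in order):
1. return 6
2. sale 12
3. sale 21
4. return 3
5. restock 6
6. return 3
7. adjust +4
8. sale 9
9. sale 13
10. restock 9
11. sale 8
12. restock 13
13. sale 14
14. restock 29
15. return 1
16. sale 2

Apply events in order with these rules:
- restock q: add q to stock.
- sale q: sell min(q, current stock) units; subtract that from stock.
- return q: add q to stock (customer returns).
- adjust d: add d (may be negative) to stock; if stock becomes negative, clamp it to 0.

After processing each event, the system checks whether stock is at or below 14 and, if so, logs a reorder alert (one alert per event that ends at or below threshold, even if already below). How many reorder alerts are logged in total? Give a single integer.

Answer: 0

Derivation:
Processing events:
Start: stock = 57
  Event 1 (return 6): 57 + 6 = 63
  Event 2 (sale 12): sell min(12,63)=12. stock: 63 - 12 = 51. total_sold = 12
  Event 3 (sale 21): sell min(21,51)=21. stock: 51 - 21 = 30. total_sold = 33
  Event 4 (return 3): 30 + 3 = 33
  Event 5 (restock 6): 33 + 6 = 39
  Event 6 (return 3): 39 + 3 = 42
  Event 7 (adjust +4): 42 + 4 = 46
  Event 8 (sale 9): sell min(9,46)=9. stock: 46 - 9 = 37. total_sold = 42
  Event 9 (sale 13): sell min(13,37)=13. stock: 37 - 13 = 24. total_sold = 55
  Event 10 (restock 9): 24 + 9 = 33
  Event 11 (sale 8): sell min(8,33)=8. stock: 33 - 8 = 25. total_sold = 63
  Event 12 (restock 13): 25 + 13 = 38
  Event 13 (sale 14): sell min(14,38)=14. stock: 38 - 14 = 24. total_sold = 77
  Event 14 (restock 29): 24 + 29 = 53
  Event 15 (return 1): 53 + 1 = 54
  Event 16 (sale 2): sell min(2,54)=2. stock: 54 - 2 = 52. total_sold = 79
Final: stock = 52, total_sold = 79

Checking against threshold 14:
  After event 1: stock=63 > 14
  After event 2: stock=51 > 14
  After event 3: stock=30 > 14
  After event 4: stock=33 > 14
  After event 5: stock=39 > 14
  After event 6: stock=42 > 14
  After event 7: stock=46 > 14
  After event 8: stock=37 > 14
  After event 9: stock=24 > 14
  After event 10: stock=33 > 14
  After event 11: stock=25 > 14
  After event 12: stock=38 > 14
  After event 13: stock=24 > 14
  After event 14: stock=53 > 14
  After event 15: stock=54 > 14
  After event 16: stock=52 > 14
Alert events: []. Count = 0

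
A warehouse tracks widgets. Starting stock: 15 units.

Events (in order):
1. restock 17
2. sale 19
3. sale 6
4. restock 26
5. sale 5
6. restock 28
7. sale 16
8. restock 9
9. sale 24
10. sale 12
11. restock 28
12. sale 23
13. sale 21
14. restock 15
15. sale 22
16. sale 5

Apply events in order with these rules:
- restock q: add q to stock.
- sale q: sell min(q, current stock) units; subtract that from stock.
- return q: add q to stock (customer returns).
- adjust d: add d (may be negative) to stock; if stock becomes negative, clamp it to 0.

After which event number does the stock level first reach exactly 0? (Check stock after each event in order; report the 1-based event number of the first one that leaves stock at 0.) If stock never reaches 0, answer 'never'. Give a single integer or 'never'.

Answer: 13

Derivation:
Processing events:
Start: stock = 15
  Event 1 (restock 17): 15 + 17 = 32
  Event 2 (sale 19): sell min(19,32)=19. stock: 32 - 19 = 13. total_sold = 19
  Event 3 (sale 6): sell min(6,13)=6. stock: 13 - 6 = 7. total_sold = 25
  Event 4 (restock 26): 7 + 26 = 33
  Event 5 (sale 5): sell min(5,33)=5. stock: 33 - 5 = 28. total_sold = 30
  Event 6 (restock 28): 28 + 28 = 56
  Event 7 (sale 16): sell min(16,56)=16. stock: 56 - 16 = 40. total_sold = 46
  Event 8 (restock 9): 40 + 9 = 49
  Event 9 (sale 24): sell min(24,49)=24. stock: 49 - 24 = 25. total_sold = 70
  Event 10 (sale 12): sell min(12,25)=12. stock: 25 - 12 = 13. total_sold = 82
  Event 11 (restock 28): 13 + 28 = 41
  Event 12 (sale 23): sell min(23,41)=23. stock: 41 - 23 = 18. total_sold = 105
  Event 13 (sale 21): sell min(21,18)=18. stock: 18 - 18 = 0. total_sold = 123
  Event 14 (restock 15): 0 + 15 = 15
  Event 15 (sale 22): sell min(22,15)=15. stock: 15 - 15 = 0. total_sold = 138
  Event 16 (sale 5): sell min(5,0)=0. stock: 0 - 0 = 0. total_sold = 138
Final: stock = 0, total_sold = 138

First zero at event 13.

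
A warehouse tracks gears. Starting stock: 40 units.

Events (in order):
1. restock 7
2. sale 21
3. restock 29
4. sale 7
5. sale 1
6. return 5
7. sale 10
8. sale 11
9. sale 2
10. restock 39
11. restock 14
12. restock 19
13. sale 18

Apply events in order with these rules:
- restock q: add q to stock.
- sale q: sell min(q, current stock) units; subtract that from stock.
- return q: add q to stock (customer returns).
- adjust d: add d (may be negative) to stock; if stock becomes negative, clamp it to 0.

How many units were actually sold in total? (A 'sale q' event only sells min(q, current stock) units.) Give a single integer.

Processing events:
Start: stock = 40
  Event 1 (restock 7): 40 + 7 = 47
  Event 2 (sale 21): sell min(21,47)=21. stock: 47 - 21 = 26. total_sold = 21
  Event 3 (restock 29): 26 + 29 = 55
  Event 4 (sale 7): sell min(7,55)=7. stock: 55 - 7 = 48. total_sold = 28
  Event 5 (sale 1): sell min(1,48)=1. stock: 48 - 1 = 47. total_sold = 29
  Event 6 (return 5): 47 + 5 = 52
  Event 7 (sale 10): sell min(10,52)=10. stock: 52 - 10 = 42. total_sold = 39
  Event 8 (sale 11): sell min(11,42)=11. stock: 42 - 11 = 31. total_sold = 50
  Event 9 (sale 2): sell min(2,31)=2. stock: 31 - 2 = 29. total_sold = 52
  Event 10 (restock 39): 29 + 39 = 68
  Event 11 (restock 14): 68 + 14 = 82
  Event 12 (restock 19): 82 + 19 = 101
  Event 13 (sale 18): sell min(18,101)=18. stock: 101 - 18 = 83. total_sold = 70
Final: stock = 83, total_sold = 70

Answer: 70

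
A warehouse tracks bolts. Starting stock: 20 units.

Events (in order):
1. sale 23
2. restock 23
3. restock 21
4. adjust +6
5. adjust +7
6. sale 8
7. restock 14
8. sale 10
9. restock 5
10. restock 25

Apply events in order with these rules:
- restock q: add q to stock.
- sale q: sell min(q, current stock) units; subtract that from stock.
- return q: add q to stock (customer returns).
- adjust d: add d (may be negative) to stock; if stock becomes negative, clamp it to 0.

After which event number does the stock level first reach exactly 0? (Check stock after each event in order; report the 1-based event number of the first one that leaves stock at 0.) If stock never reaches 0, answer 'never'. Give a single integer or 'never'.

Answer: 1

Derivation:
Processing events:
Start: stock = 20
  Event 1 (sale 23): sell min(23,20)=20. stock: 20 - 20 = 0. total_sold = 20
  Event 2 (restock 23): 0 + 23 = 23
  Event 3 (restock 21): 23 + 21 = 44
  Event 4 (adjust +6): 44 + 6 = 50
  Event 5 (adjust +7): 50 + 7 = 57
  Event 6 (sale 8): sell min(8,57)=8. stock: 57 - 8 = 49. total_sold = 28
  Event 7 (restock 14): 49 + 14 = 63
  Event 8 (sale 10): sell min(10,63)=10. stock: 63 - 10 = 53. total_sold = 38
  Event 9 (restock 5): 53 + 5 = 58
  Event 10 (restock 25): 58 + 25 = 83
Final: stock = 83, total_sold = 38

First zero at event 1.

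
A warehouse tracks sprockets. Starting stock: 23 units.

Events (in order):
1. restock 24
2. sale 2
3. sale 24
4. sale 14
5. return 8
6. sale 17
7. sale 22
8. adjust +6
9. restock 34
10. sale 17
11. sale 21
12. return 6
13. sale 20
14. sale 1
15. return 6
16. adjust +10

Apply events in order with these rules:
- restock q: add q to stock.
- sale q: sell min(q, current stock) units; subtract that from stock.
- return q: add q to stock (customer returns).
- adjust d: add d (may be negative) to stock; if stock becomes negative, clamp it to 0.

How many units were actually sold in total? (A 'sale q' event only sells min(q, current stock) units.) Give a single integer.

Processing events:
Start: stock = 23
  Event 1 (restock 24): 23 + 24 = 47
  Event 2 (sale 2): sell min(2,47)=2. stock: 47 - 2 = 45. total_sold = 2
  Event 3 (sale 24): sell min(24,45)=24. stock: 45 - 24 = 21. total_sold = 26
  Event 4 (sale 14): sell min(14,21)=14. stock: 21 - 14 = 7. total_sold = 40
  Event 5 (return 8): 7 + 8 = 15
  Event 6 (sale 17): sell min(17,15)=15. stock: 15 - 15 = 0. total_sold = 55
  Event 7 (sale 22): sell min(22,0)=0. stock: 0 - 0 = 0. total_sold = 55
  Event 8 (adjust +6): 0 + 6 = 6
  Event 9 (restock 34): 6 + 34 = 40
  Event 10 (sale 17): sell min(17,40)=17. stock: 40 - 17 = 23. total_sold = 72
  Event 11 (sale 21): sell min(21,23)=21. stock: 23 - 21 = 2. total_sold = 93
  Event 12 (return 6): 2 + 6 = 8
  Event 13 (sale 20): sell min(20,8)=8. stock: 8 - 8 = 0. total_sold = 101
  Event 14 (sale 1): sell min(1,0)=0. stock: 0 - 0 = 0. total_sold = 101
  Event 15 (return 6): 0 + 6 = 6
  Event 16 (adjust +10): 6 + 10 = 16
Final: stock = 16, total_sold = 101

Answer: 101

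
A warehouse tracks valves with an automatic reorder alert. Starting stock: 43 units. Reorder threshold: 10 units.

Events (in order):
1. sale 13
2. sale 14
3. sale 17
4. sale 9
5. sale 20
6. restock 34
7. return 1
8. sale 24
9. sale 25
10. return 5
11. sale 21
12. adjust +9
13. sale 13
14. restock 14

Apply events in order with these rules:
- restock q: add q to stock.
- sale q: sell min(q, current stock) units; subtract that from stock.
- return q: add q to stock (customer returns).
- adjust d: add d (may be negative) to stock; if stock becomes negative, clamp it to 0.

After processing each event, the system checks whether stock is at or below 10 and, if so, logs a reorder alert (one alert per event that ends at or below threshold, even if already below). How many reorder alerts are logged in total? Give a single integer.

Processing events:
Start: stock = 43
  Event 1 (sale 13): sell min(13,43)=13. stock: 43 - 13 = 30. total_sold = 13
  Event 2 (sale 14): sell min(14,30)=14. stock: 30 - 14 = 16. total_sold = 27
  Event 3 (sale 17): sell min(17,16)=16. stock: 16 - 16 = 0. total_sold = 43
  Event 4 (sale 9): sell min(9,0)=0. stock: 0 - 0 = 0. total_sold = 43
  Event 5 (sale 20): sell min(20,0)=0. stock: 0 - 0 = 0. total_sold = 43
  Event 6 (restock 34): 0 + 34 = 34
  Event 7 (return 1): 34 + 1 = 35
  Event 8 (sale 24): sell min(24,35)=24. stock: 35 - 24 = 11. total_sold = 67
  Event 9 (sale 25): sell min(25,11)=11. stock: 11 - 11 = 0. total_sold = 78
  Event 10 (return 5): 0 + 5 = 5
  Event 11 (sale 21): sell min(21,5)=5. stock: 5 - 5 = 0. total_sold = 83
  Event 12 (adjust +9): 0 + 9 = 9
  Event 13 (sale 13): sell min(13,9)=9. stock: 9 - 9 = 0. total_sold = 92
  Event 14 (restock 14): 0 + 14 = 14
Final: stock = 14, total_sold = 92

Checking against threshold 10:
  After event 1: stock=30 > 10
  After event 2: stock=16 > 10
  After event 3: stock=0 <= 10 -> ALERT
  After event 4: stock=0 <= 10 -> ALERT
  After event 5: stock=0 <= 10 -> ALERT
  After event 6: stock=34 > 10
  After event 7: stock=35 > 10
  After event 8: stock=11 > 10
  After event 9: stock=0 <= 10 -> ALERT
  After event 10: stock=5 <= 10 -> ALERT
  After event 11: stock=0 <= 10 -> ALERT
  After event 12: stock=9 <= 10 -> ALERT
  After event 13: stock=0 <= 10 -> ALERT
  After event 14: stock=14 > 10
Alert events: [3, 4, 5, 9, 10, 11, 12, 13]. Count = 8

Answer: 8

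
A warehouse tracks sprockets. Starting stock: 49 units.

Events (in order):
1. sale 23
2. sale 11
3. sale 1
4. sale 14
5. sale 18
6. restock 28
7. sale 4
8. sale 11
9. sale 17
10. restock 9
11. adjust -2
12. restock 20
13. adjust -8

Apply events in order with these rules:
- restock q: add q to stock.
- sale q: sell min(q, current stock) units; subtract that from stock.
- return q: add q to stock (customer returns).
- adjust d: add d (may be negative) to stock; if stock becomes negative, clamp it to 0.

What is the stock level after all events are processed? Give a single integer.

Processing events:
Start: stock = 49
  Event 1 (sale 23): sell min(23,49)=23. stock: 49 - 23 = 26. total_sold = 23
  Event 2 (sale 11): sell min(11,26)=11. stock: 26 - 11 = 15. total_sold = 34
  Event 3 (sale 1): sell min(1,15)=1. stock: 15 - 1 = 14. total_sold = 35
  Event 4 (sale 14): sell min(14,14)=14. stock: 14 - 14 = 0. total_sold = 49
  Event 5 (sale 18): sell min(18,0)=0. stock: 0 - 0 = 0. total_sold = 49
  Event 6 (restock 28): 0 + 28 = 28
  Event 7 (sale 4): sell min(4,28)=4. stock: 28 - 4 = 24. total_sold = 53
  Event 8 (sale 11): sell min(11,24)=11. stock: 24 - 11 = 13. total_sold = 64
  Event 9 (sale 17): sell min(17,13)=13. stock: 13 - 13 = 0. total_sold = 77
  Event 10 (restock 9): 0 + 9 = 9
  Event 11 (adjust -2): 9 + -2 = 7
  Event 12 (restock 20): 7 + 20 = 27
  Event 13 (adjust -8): 27 + -8 = 19
Final: stock = 19, total_sold = 77

Answer: 19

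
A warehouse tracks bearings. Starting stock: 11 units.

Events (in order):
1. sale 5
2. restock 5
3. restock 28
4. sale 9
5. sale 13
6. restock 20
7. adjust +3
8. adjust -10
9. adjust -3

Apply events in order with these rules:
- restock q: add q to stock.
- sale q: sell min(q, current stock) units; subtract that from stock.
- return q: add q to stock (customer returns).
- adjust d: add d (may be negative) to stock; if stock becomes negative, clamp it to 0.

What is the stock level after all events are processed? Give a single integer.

Answer: 27

Derivation:
Processing events:
Start: stock = 11
  Event 1 (sale 5): sell min(5,11)=5. stock: 11 - 5 = 6. total_sold = 5
  Event 2 (restock 5): 6 + 5 = 11
  Event 3 (restock 28): 11 + 28 = 39
  Event 4 (sale 9): sell min(9,39)=9. stock: 39 - 9 = 30. total_sold = 14
  Event 5 (sale 13): sell min(13,30)=13. stock: 30 - 13 = 17. total_sold = 27
  Event 6 (restock 20): 17 + 20 = 37
  Event 7 (adjust +3): 37 + 3 = 40
  Event 8 (adjust -10): 40 + -10 = 30
  Event 9 (adjust -3): 30 + -3 = 27
Final: stock = 27, total_sold = 27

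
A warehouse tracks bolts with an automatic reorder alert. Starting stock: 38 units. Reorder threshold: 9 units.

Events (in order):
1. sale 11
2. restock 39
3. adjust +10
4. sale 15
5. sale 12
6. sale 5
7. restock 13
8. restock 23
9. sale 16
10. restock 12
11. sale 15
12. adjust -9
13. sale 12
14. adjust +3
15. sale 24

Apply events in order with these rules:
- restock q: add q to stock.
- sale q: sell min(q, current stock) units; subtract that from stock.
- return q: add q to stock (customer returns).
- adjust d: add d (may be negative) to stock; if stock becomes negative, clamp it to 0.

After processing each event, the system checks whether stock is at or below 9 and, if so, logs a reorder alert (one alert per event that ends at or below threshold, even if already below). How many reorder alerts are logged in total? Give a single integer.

Answer: 0

Derivation:
Processing events:
Start: stock = 38
  Event 1 (sale 11): sell min(11,38)=11. stock: 38 - 11 = 27. total_sold = 11
  Event 2 (restock 39): 27 + 39 = 66
  Event 3 (adjust +10): 66 + 10 = 76
  Event 4 (sale 15): sell min(15,76)=15. stock: 76 - 15 = 61. total_sold = 26
  Event 5 (sale 12): sell min(12,61)=12. stock: 61 - 12 = 49. total_sold = 38
  Event 6 (sale 5): sell min(5,49)=5. stock: 49 - 5 = 44. total_sold = 43
  Event 7 (restock 13): 44 + 13 = 57
  Event 8 (restock 23): 57 + 23 = 80
  Event 9 (sale 16): sell min(16,80)=16. stock: 80 - 16 = 64. total_sold = 59
  Event 10 (restock 12): 64 + 12 = 76
  Event 11 (sale 15): sell min(15,76)=15. stock: 76 - 15 = 61. total_sold = 74
  Event 12 (adjust -9): 61 + -9 = 52
  Event 13 (sale 12): sell min(12,52)=12. stock: 52 - 12 = 40. total_sold = 86
  Event 14 (adjust +3): 40 + 3 = 43
  Event 15 (sale 24): sell min(24,43)=24. stock: 43 - 24 = 19. total_sold = 110
Final: stock = 19, total_sold = 110

Checking against threshold 9:
  After event 1: stock=27 > 9
  After event 2: stock=66 > 9
  After event 3: stock=76 > 9
  After event 4: stock=61 > 9
  After event 5: stock=49 > 9
  After event 6: stock=44 > 9
  After event 7: stock=57 > 9
  After event 8: stock=80 > 9
  After event 9: stock=64 > 9
  After event 10: stock=76 > 9
  After event 11: stock=61 > 9
  After event 12: stock=52 > 9
  After event 13: stock=40 > 9
  After event 14: stock=43 > 9
  After event 15: stock=19 > 9
Alert events: []. Count = 0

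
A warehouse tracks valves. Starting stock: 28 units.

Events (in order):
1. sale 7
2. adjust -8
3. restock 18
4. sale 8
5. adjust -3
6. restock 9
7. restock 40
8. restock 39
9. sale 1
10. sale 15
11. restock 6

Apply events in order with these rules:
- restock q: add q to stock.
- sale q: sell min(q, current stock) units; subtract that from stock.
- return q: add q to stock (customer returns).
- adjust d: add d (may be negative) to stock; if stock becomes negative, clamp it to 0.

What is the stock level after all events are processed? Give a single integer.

Processing events:
Start: stock = 28
  Event 1 (sale 7): sell min(7,28)=7. stock: 28 - 7 = 21. total_sold = 7
  Event 2 (adjust -8): 21 + -8 = 13
  Event 3 (restock 18): 13 + 18 = 31
  Event 4 (sale 8): sell min(8,31)=8. stock: 31 - 8 = 23. total_sold = 15
  Event 5 (adjust -3): 23 + -3 = 20
  Event 6 (restock 9): 20 + 9 = 29
  Event 7 (restock 40): 29 + 40 = 69
  Event 8 (restock 39): 69 + 39 = 108
  Event 9 (sale 1): sell min(1,108)=1. stock: 108 - 1 = 107. total_sold = 16
  Event 10 (sale 15): sell min(15,107)=15. stock: 107 - 15 = 92. total_sold = 31
  Event 11 (restock 6): 92 + 6 = 98
Final: stock = 98, total_sold = 31

Answer: 98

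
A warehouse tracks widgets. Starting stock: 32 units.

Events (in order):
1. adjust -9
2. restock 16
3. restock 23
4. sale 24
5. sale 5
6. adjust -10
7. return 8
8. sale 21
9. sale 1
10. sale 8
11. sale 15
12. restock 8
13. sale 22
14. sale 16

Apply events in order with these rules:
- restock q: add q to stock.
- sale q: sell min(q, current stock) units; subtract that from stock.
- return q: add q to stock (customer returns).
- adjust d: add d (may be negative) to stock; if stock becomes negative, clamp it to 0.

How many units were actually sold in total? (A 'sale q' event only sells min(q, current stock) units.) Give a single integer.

Answer: 68

Derivation:
Processing events:
Start: stock = 32
  Event 1 (adjust -9): 32 + -9 = 23
  Event 2 (restock 16): 23 + 16 = 39
  Event 3 (restock 23): 39 + 23 = 62
  Event 4 (sale 24): sell min(24,62)=24. stock: 62 - 24 = 38. total_sold = 24
  Event 5 (sale 5): sell min(5,38)=5. stock: 38 - 5 = 33. total_sold = 29
  Event 6 (adjust -10): 33 + -10 = 23
  Event 7 (return 8): 23 + 8 = 31
  Event 8 (sale 21): sell min(21,31)=21. stock: 31 - 21 = 10. total_sold = 50
  Event 9 (sale 1): sell min(1,10)=1. stock: 10 - 1 = 9. total_sold = 51
  Event 10 (sale 8): sell min(8,9)=8. stock: 9 - 8 = 1. total_sold = 59
  Event 11 (sale 15): sell min(15,1)=1. stock: 1 - 1 = 0. total_sold = 60
  Event 12 (restock 8): 0 + 8 = 8
  Event 13 (sale 22): sell min(22,8)=8. stock: 8 - 8 = 0. total_sold = 68
  Event 14 (sale 16): sell min(16,0)=0. stock: 0 - 0 = 0. total_sold = 68
Final: stock = 0, total_sold = 68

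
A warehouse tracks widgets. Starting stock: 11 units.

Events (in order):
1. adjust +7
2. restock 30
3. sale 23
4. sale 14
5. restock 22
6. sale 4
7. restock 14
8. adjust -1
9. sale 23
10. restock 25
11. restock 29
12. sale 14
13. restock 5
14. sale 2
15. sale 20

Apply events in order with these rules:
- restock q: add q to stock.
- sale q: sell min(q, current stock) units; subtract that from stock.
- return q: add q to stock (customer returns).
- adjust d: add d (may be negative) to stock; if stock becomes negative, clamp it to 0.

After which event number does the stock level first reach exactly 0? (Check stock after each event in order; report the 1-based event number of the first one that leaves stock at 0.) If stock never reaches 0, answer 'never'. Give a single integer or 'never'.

Answer: never

Derivation:
Processing events:
Start: stock = 11
  Event 1 (adjust +7): 11 + 7 = 18
  Event 2 (restock 30): 18 + 30 = 48
  Event 3 (sale 23): sell min(23,48)=23. stock: 48 - 23 = 25. total_sold = 23
  Event 4 (sale 14): sell min(14,25)=14. stock: 25 - 14 = 11. total_sold = 37
  Event 5 (restock 22): 11 + 22 = 33
  Event 6 (sale 4): sell min(4,33)=4. stock: 33 - 4 = 29. total_sold = 41
  Event 7 (restock 14): 29 + 14 = 43
  Event 8 (adjust -1): 43 + -1 = 42
  Event 9 (sale 23): sell min(23,42)=23. stock: 42 - 23 = 19. total_sold = 64
  Event 10 (restock 25): 19 + 25 = 44
  Event 11 (restock 29): 44 + 29 = 73
  Event 12 (sale 14): sell min(14,73)=14. stock: 73 - 14 = 59. total_sold = 78
  Event 13 (restock 5): 59 + 5 = 64
  Event 14 (sale 2): sell min(2,64)=2. stock: 64 - 2 = 62. total_sold = 80
  Event 15 (sale 20): sell min(20,62)=20. stock: 62 - 20 = 42. total_sold = 100
Final: stock = 42, total_sold = 100

Stock never reaches 0.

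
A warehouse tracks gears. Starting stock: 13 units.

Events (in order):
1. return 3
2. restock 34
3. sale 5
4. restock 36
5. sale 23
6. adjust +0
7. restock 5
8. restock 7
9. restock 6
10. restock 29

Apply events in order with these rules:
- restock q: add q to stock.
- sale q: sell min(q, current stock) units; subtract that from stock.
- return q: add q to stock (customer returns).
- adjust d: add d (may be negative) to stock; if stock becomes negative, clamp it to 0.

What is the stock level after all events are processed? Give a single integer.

Answer: 105

Derivation:
Processing events:
Start: stock = 13
  Event 1 (return 3): 13 + 3 = 16
  Event 2 (restock 34): 16 + 34 = 50
  Event 3 (sale 5): sell min(5,50)=5. stock: 50 - 5 = 45. total_sold = 5
  Event 4 (restock 36): 45 + 36 = 81
  Event 5 (sale 23): sell min(23,81)=23. stock: 81 - 23 = 58. total_sold = 28
  Event 6 (adjust +0): 58 + 0 = 58
  Event 7 (restock 5): 58 + 5 = 63
  Event 8 (restock 7): 63 + 7 = 70
  Event 9 (restock 6): 70 + 6 = 76
  Event 10 (restock 29): 76 + 29 = 105
Final: stock = 105, total_sold = 28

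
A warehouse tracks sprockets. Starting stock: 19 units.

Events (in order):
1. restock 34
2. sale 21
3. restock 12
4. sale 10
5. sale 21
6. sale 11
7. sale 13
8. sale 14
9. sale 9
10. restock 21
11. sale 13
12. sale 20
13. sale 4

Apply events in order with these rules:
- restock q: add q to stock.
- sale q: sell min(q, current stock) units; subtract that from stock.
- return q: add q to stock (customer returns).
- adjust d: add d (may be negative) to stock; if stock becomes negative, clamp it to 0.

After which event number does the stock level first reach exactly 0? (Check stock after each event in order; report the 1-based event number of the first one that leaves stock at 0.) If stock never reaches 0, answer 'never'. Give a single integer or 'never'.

Answer: 7

Derivation:
Processing events:
Start: stock = 19
  Event 1 (restock 34): 19 + 34 = 53
  Event 2 (sale 21): sell min(21,53)=21. stock: 53 - 21 = 32. total_sold = 21
  Event 3 (restock 12): 32 + 12 = 44
  Event 4 (sale 10): sell min(10,44)=10. stock: 44 - 10 = 34. total_sold = 31
  Event 5 (sale 21): sell min(21,34)=21. stock: 34 - 21 = 13. total_sold = 52
  Event 6 (sale 11): sell min(11,13)=11. stock: 13 - 11 = 2. total_sold = 63
  Event 7 (sale 13): sell min(13,2)=2. stock: 2 - 2 = 0. total_sold = 65
  Event 8 (sale 14): sell min(14,0)=0. stock: 0 - 0 = 0. total_sold = 65
  Event 9 (sale 9): sell min(9,0)=0. stock: 0 - 0 = 0. total_sold = 65
  Event 10 (restock 21): 0 + 21 = 21
  Event 11 (sale 13): sell min(13,21)=13. stock: 21 - 13 = 8. total_sold = 78
  Event 12 (sale 20): sell min(20,8)=8. stock: 8 - 8 = 0. total_sold = 86
  Event 13 (sale 4): sell min(4,0)=0. stock: 0 - 0 = 0. total_sold = 86
Final: stock = 0, total_sold = 86

First zero at event 7.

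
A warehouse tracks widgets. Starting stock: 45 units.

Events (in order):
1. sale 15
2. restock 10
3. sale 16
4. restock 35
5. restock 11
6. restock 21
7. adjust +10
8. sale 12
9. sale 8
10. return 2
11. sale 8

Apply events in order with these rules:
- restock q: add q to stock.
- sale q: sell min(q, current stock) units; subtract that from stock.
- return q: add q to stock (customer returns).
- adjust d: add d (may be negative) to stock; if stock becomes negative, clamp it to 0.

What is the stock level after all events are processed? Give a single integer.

Answer: 75

Derivation:
Processing events:
Start: stock = 45
  Event 1 (sale 15): sell min(15,45)=15. stock: 45 - 15 = 30. total_sold = 15
  Event 2 (restock 10): 30 + 10 = 40
  Event 3 (sale 16): sell min(16,40)=16. stock: 40 - 16 = 24. total_sold = 31
  Event 4 (restock 35): 24 + 35 = 59
  Event 5 (restock 11): 59 + 11 = 70
  Event 6 (restock 21): 70 + 21 = 91
  Event 7 (adjust +10): 91 + 10 = 101
  Event 8 (sale 12): sell min(12,101)=12. stock: 101 - 12 = 89. total_sold = 43
  Event 9 (sale 8): sell min(8,89)=8. stock: 89 - 8 = 81. total_sold = 51
  Event 10 (return 2): 81 + 2 = 83
  Event 11 (sale 8): sell min(8,83)=8. stock: 83 - 8 = 75. total_sold = 59
Final: stock = 75, total_sold = 59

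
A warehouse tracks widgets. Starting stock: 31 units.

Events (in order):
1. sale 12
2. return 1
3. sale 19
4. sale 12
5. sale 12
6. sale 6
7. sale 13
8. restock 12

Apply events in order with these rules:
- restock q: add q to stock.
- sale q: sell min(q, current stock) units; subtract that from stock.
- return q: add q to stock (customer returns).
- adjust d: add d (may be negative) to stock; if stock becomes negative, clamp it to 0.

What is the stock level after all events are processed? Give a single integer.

Answer: 12

Derivation:
Processing events:
Start: stock = 31
  Event 1 (sale 12): sell min(12,31)=12. stock: 31 - 12 = 19. total_sold = 12
  Event 2 (return 1): 19 + 1 = 20
  Event 3 (sale 19): sell min(19,20)=19. stock: 20 - 19 = 1. total_sold = 31
  Event 4 (sale 12): sell min(12,1)=1. stock: 1 - 1 = 0. total_sold = 32
  Event 5 (sale 12): sell min(12,0)=0. stock: 0 - 0 = 0. total_sold = 32
  Event 6 (sale 6): sell min(6,0)=0. stock: 0 - 0 = 0. total_sold = 32
  Event 7 (sale 13): sell min(13,0)=0. stock: 0 - 0 = 0. total_sold = 32
  Event 8 (restock 12): 0 + 12 = 12
Final: stock = 12, total_sold = 32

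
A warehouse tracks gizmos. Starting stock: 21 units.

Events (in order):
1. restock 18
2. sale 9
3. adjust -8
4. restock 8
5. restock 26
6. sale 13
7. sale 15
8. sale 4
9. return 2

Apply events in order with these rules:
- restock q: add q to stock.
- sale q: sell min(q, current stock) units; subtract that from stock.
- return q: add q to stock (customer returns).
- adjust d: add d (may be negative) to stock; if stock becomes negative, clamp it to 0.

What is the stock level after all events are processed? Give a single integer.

Processing events:
Start: stock = 21
  Event 1 (restock 18): 21 + 18 = 39
  Event 2 (sale 9): sell min(9,39)=9. stock: 39 - 9 = 30. total_sold = 9
  Event 3 (adjust -8): 30 + -8 = 22
  Event 4 (restock 8): 22 + 8 = 30
  Event 5 (restock 26): 30 + 26 = 56
  Event 6 (sale 13): sell min(13,56)=13. stock: 56 - 13 = 43. total_sold = 22
  Event 7 (sale 15): sell min(15,43)=15. stock: 43 - 15 = 28. total_sold = 37
  Event 8 (sale 4): sell min(4,28)=4. stock: 28 - 4 = 24. total_sold = 41
  Event 9 (return 2): 24 + 2 = 26
Final: stock = 26, total_sold = 41

Answer: 26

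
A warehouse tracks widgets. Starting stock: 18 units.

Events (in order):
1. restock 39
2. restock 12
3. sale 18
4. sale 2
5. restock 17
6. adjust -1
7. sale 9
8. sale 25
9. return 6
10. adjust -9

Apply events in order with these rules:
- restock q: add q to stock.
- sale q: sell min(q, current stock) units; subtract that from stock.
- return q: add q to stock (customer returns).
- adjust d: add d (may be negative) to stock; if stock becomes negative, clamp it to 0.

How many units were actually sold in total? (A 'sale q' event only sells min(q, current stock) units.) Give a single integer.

Answer: 54

Derivation:
Processing events:
Start: stock = 18
  Event 1 (restock 39): 18 + 39 = 57
  Event 2 (restock 12): 57 + 12 = 69
  Event 3 (sale 18): sell min(18,69)=18. stock: 69 - 18 = 51. total_sold = 18
  Event 4 (sale 2): sell min(2,51)=2. stock: 51 - 2 = 49. total_sold = 20
  Event 5 (restock 17): 49 + 17 = 66
  Event 6 (adjust -1): 66 + -1 = 65
  Event 7 (sale 9): sell min(9,65)=9. stock: 65 - 9 = 56. total_sold = 29
  Event 8 (sale 25): sell min(25,56)=25. stock: 56 - 25 = 31. total_sold = 54
  Event 9 (return 6): 31 + 6 = 37
  Event 10 (adjust -9): 37 + -9 = 28
Final: stock = 28, total_sold = 54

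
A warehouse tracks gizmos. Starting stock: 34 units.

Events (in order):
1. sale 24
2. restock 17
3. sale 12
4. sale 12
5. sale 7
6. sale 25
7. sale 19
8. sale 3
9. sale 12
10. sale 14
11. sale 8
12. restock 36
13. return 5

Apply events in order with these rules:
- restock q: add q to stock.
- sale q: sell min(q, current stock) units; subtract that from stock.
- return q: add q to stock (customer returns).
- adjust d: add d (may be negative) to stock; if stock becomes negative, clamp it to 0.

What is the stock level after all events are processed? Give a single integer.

Answer: 41

Derivation:
Processing events:
Start: stock = 34
  Event 1 (sale 24): sell min(24,34)=24. stock: 34 - 24 = 10. total_sold = 24
  Event 2 (restock 17): 10 + 17 = 27
  Event 3 (sale 12): sell min(12,27)=12. stock: 27 - 12 = 15. total_sold = 36
  Event 4 (sale 12): sell min(12,15)=12. stock: 15 - 12 = 3. total_sold = 48
  Event 5 (sale 7): sell min(7,3)=3. stock: 3 - 3 = 0. total_sold = 51
  Event 6 (sale 25): sell min(25,0)=0. stock: 0 - 0 = 0. total_sold = 51
  Event 7 (sale 19): sell min(19,0)=0. stock: 0 - 0 = 0. total_sold = 51
  Event 8 (sale 3): sell min(3,0)=0. stock: 0 - 0 = 0. total_sold = 51
  Event 9 (sale 12): sell min(12,0)=0. stock: 0 - 0 = 0. total_sold = 51
  Event 10 (sale 14): sell min(14,0)=0. stock: 0 - 0 = 0. total_sold = 51
  Event 11 (sale 8): sell min(8,0)=0. stock: 0 - 0 = 0. total_sold = 51
  Event 12 (restock 36): 0 + 36 = 36
  Event 13 (return 5): 36 + 5 = 41
Final: stock = 41, total_sold = 51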